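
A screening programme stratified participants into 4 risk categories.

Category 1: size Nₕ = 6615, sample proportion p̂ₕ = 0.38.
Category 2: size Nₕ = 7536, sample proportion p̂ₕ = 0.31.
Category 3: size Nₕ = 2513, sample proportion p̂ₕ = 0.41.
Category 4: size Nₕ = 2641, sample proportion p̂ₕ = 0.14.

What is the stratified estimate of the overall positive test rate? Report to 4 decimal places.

0.3237

Wₕ = Nₕ/N with N = 19305: 0.3427, 0.3904, 0.1302, 0.1368.
p̂_st = 0.3427·0.38 + 0.3904·0.31 + 0.1302·0.41 + 0.1368·0.14 ≈ 0.323747... → 0.3237.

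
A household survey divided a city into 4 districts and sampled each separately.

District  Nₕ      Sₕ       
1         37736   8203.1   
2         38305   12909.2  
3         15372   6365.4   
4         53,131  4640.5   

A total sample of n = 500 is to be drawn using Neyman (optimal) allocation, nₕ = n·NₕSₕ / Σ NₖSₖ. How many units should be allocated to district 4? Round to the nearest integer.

107

1: NₕSₕ = 37736·8203.1 = 309552181.6
2: NₕSₕ = 38305·12909.2 = 494486906
3: NₕSₕ = 15372·6365.4 = 97848928.8
4: NₕSₕ = 53131·4640.5 = 246554405.5
Σ NₕSₕ = 1148442421.9.
n_4 = 500·246554405.5/1148442421.9 = 107.343... → 107.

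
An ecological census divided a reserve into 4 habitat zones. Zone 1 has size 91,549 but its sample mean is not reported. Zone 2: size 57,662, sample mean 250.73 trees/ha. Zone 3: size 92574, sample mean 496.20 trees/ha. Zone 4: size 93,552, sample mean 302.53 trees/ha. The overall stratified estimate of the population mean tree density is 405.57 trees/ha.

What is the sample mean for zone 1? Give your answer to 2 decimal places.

N = 91549 + 57662 + 92574 + 93552 = 335337.
Overall total = μ·N = 405.57·335337 = 136002627.09.
Subtract the known strata: 57662·250.73 + 92574·496.20 + 93552·302.53 = 88695098.62.
Remaining total for zone 1: 136002627.09 − 88695098.62 = 47307528.47.
Divide by its size: 47307528.47 / 91549 = 516.7454... → 516.75.

516.75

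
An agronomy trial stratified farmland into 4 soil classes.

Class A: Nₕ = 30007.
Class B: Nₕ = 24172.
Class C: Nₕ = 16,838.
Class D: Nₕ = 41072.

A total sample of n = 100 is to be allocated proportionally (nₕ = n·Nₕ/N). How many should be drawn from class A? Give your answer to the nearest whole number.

Share of class A = 30007/112089 = 0.26771.
Allocate 100 × 0.26771 = 26.771... → 27.

27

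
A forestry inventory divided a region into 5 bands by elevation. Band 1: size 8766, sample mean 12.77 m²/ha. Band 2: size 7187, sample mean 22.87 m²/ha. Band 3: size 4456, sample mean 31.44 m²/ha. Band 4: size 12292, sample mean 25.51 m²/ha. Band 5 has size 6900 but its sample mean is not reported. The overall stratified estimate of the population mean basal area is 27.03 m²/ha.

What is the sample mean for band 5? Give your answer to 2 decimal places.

49.34

N = 8766 + 7187 + 4456 + 12292 + 6900 = 39601.
Overall total = μ·N = 27.03·39601 = 1070415.03.
Subtract the known strata: 8766·12.77 + 7187·22.87 + 4456·31.44 + 12292·25.51 = 729974.07.
Remaining total for band 5: 1070415.03 − 729974.07 = 340440.96.
Divide by its size: 340440.96 / 6900 = 49.3393... → 49.34.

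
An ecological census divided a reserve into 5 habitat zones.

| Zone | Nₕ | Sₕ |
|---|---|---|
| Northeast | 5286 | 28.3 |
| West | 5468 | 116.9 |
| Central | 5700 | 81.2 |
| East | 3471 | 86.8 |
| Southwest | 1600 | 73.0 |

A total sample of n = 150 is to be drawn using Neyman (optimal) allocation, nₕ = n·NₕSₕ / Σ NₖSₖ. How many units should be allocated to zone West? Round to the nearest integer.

Σ NₕSₕ = 5286·28.3 + 5468·116.9 + 5700·81.2 + 3471·86.8 + 1600·73.0 = 1669725.8.
Share for West: 639209.2/1669725.8 = 0.38282.
n_West = 150 × 0.38282 = 57.423... → 57.

57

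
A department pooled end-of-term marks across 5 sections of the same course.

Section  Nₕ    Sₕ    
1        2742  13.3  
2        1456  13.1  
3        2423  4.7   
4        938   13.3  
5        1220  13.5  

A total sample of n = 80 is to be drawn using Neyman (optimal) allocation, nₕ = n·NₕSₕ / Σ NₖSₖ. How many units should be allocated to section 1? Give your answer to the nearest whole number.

30

1: NₕSₕ = 2742·13.3 = 36468.6
2: NₕSₕ = 1456·13.1 = 19073.6
3: NₕSₕ = 2423·4.7 = 11388.1
4: NₕSₕ = 938·13.3 = 12475.4
5: NₕSₕ = 1220·13.5 = 16470
Σ NₕSₕ = 95875.7.
n_1 = 80·36468.6/95875.7 = 30.430... → 30.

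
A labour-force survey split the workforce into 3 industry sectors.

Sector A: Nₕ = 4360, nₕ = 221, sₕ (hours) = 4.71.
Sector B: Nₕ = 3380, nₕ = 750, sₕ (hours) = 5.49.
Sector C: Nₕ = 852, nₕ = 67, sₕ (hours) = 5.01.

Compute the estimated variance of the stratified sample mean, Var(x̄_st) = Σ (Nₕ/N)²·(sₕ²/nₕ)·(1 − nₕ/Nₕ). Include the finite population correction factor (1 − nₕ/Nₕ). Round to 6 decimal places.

0.032771

N = 8592; Wₕ = Nₕ/N.
sector A: (4360/8592)²·4.71²/221·(1 − 221/4360) = 0.024538212
sector B: (3380/8592)²·5.49²/750·(1 − 750/3380) = 0.004839131
sector C: (852/8592)²·5.01²/67·(1 − 67/852) = 0.003394074
Sum = 0.032771417 → 0.032771.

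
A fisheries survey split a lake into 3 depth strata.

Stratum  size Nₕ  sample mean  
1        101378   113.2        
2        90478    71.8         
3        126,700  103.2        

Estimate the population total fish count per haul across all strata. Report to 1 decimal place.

31047750.0

1: 101378·113.2 = 11475989.6
2: 90478·71.8 = 6496320.4
3: 126700·103.2 = 13075440
τ̂ = Σ Nₕx̄ₕ = 31047750.0.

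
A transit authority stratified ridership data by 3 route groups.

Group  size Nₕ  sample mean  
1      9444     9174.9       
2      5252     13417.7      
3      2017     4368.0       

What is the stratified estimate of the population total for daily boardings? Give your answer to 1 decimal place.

1: 9444·9174.9 = 86647755.6
2: 5252·13417.7 = 70469760.4
3: 2017·4368.0 = 8810256
τ̂ = Σ Nₕx̄ₕ = 165927772.0.

165927772.0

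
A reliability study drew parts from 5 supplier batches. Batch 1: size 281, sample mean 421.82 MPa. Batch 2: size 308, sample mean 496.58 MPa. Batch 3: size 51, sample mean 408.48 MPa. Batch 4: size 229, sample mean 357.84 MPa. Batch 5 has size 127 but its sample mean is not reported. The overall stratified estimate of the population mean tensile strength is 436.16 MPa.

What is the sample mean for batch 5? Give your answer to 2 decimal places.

N = 281 + 308 + 51 + 229 + 127 = 996.
Overall total = μ·N = 436.16·996 = 434415.36.
Subtract the known strata: 281·421.82 + 308·496.58 + 51·408.48 + 229·357.84 = 374255.9.
Remaining total for batch 5: 434415.36 − 374255.9 = 60159.46.
Divide by its size: 60159.46 / 127 = 473.6965... → 473.70.

473.70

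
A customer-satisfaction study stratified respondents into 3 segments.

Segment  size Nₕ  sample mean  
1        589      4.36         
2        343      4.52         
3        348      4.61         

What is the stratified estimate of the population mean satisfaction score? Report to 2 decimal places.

4.47

x̄_st = (Σ Nₕx̄ₕ) / (Σ Nₕ) = (589·4.36 + 343·4.52 + 348·4.61) / 1280
= 5722.68 / 1280 = 4.4708... → 4.47.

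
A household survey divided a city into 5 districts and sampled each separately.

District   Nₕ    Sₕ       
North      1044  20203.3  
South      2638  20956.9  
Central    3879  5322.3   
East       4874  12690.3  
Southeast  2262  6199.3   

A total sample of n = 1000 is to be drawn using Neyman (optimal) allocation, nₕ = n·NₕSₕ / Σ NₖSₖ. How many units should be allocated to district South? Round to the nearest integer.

North: NₕSₕ = 1044·20203.3 = 21092245.2
South: NₕSₕ = 2638·20956.9 = 55284302.2
Central: NₕSₕ = 3879·5322.3 = 20645201.7
East: NₕSₕ = 4874·12690.3 = 61852522.2
Southeast: NₕSₕ = 2262·6199.3 = 14022816.6
Σ NₕSₕ = 172897087.9.
n_South = 1000·55284302.2/172897087.9 = 319.753... → 320.

320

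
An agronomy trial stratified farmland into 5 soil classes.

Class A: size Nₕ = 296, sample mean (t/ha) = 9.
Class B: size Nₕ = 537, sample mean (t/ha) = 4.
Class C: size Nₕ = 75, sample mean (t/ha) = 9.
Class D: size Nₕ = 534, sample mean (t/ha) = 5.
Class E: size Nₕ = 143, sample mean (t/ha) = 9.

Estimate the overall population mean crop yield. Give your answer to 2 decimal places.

x̄_st = (Σ Nₕx̄ₕ) / (Σ Nₕ) = (296·9 + 537·4 + 75·9 + 534·5 + 143·9) / 1585
= 9444 / 1585 = 5.9584... → 5.96.

5.96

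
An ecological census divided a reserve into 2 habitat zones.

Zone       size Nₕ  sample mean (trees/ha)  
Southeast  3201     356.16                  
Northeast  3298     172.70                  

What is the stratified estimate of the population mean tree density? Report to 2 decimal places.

x̄_st = (Σ Nₕx̄ₕ) / (Σ Nₕ) = (3201·356.16 + 3298·172.70) / 6499
= 1709632.76 / 6499 = 263.0609... → 263.06.

263.06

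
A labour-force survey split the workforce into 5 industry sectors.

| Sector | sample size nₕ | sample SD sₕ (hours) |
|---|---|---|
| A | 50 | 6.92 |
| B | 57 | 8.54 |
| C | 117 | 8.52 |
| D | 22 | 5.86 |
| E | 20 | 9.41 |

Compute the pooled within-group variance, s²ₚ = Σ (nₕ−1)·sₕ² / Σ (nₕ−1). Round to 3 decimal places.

66.110

A: (50−1)·6.92² = 49·47.8864 = 2346.4336
B: (57−1)·8.54² = 56·72.9316 = 4084.1696
C: (117−1)·8.52² = 116·72.5904 = 8420.4864
D: (22−1)·5.86² = 21·34.3396 = 721.1316
E: (20−1)·9.41² = 19·88.5481 = 1682.4139
Numerator = 17254.6351; denominator = Σ(nₕ−1) = 261.
s²ₚ = 17254.6351/261 = 66.10971... → 66.110.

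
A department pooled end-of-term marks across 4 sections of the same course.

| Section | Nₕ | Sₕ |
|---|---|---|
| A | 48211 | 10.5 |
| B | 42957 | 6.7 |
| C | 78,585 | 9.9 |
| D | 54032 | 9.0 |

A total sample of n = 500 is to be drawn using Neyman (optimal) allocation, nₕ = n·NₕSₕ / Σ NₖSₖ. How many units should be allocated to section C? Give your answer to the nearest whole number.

189

Σ NₕSₕ = 48211·10.5 + 42957·6.7 + 78585·9.9 + 54032·9.0 = 2058306.9.
Share for C: 777991.5/2058306.9 = 0.37798.
n_C = 500 × 0.37798 = 188.988... → 189.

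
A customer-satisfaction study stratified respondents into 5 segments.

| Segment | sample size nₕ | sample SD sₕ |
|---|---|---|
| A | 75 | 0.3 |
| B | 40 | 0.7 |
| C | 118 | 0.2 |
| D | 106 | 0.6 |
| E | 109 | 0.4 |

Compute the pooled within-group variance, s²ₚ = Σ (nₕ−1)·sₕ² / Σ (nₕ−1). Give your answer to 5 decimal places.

0.19307

Degrees of freedom: 74 + 39 + 117 + 105 + 108 = 443.
Σ(nₕ−1)sₕ² = 74·0.09 + 39·0.49 + 117·0.04 + 105·0.36 + 108·0.16 = 85.53.
s²ₚ = 85.53 / 443 = 0.1930700... → 0.19307.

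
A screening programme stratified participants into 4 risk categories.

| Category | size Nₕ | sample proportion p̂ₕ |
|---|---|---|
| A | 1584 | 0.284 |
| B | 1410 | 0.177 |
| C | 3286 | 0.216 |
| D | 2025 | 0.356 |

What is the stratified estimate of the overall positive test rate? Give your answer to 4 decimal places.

N = 1584 + 1410 + 3286 + 2025 = 8305.
Overall proportion = Σ (Nₕ/N)·p̂ₕ.
Σ Nₕp̂ₕ = 449.856 + 249.57 + 709.776 + 720.9 = 2130.102.
2130.102 / 8305 = 0.256484... → 0.2565.

0.2565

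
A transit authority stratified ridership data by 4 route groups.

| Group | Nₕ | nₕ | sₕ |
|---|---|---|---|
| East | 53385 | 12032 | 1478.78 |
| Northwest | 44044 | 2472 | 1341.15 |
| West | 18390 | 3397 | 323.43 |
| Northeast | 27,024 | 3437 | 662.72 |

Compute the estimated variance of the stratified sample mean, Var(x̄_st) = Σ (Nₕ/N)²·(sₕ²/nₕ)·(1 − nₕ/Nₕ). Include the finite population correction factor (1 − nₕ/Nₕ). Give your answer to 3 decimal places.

89.367

N = 142843; Wₕ = Nₕ/N.
group East: (53385/142843)²·1478.78²/12032·(1 − 12032/53385) = 19.664262
group Northwest: (44044/142843)²·1341.15²/2472·(1 − 2472/44044) = 65.294408
group West: (18390/142843)²·323.43²/3397·(1 − 3397/18390) = 0.416119
group Northeast: (27024/142843)²·662.72²/3437·(1 − 3437/27024) = 3.991949
Sum = 89.366739 → 89.367.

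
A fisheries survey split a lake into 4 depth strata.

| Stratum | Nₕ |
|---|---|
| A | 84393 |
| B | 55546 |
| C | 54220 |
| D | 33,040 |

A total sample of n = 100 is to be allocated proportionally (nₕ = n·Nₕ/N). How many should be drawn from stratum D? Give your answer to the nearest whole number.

15

Share of stratum D = 33040/227199 = 0.14542.
Allocate 100 × 0.14542 = 14.542... → 15.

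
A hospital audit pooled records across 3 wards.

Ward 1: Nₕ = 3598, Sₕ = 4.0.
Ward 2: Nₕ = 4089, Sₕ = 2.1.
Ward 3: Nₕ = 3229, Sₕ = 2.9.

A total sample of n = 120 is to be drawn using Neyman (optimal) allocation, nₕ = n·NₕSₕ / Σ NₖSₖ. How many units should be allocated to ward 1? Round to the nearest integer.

53

1: NₕSₕ = 3598·4.0 = 14392
2: NₕSₕ = 4089·2.1 = 8586.9
3: NₕSₕ = 3229·2.9 = 9364.1
Σ NₕSₕ = 32343.
n_1 = 120·14392/32343 = 53.398... → 53.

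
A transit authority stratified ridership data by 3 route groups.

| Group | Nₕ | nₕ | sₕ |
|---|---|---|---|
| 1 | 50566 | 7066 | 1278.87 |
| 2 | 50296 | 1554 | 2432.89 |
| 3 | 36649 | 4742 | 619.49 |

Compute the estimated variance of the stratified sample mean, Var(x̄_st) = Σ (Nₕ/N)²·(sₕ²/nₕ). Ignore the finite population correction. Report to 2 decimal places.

546.60

N = 137511; Wₕ = Nₕ/N.
group 1: (50566/137511)²·1278.87²/7066 = 31.29835
group 2: (50296/137511)²·2432.89²/1554 = 509.54899
group 3: (36649/137511)²·619.49²/4742 = 5.74853
Sum = 546.59587 → 546.60.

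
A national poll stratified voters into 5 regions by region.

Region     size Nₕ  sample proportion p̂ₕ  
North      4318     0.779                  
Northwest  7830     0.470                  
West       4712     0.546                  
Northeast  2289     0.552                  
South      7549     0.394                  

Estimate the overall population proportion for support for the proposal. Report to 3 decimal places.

N = 4318 + 7830 + 4712 + 2289 + 7549 = 26698.
Overall proportion = Σ (Nₕ/N)·p̂ₕ.
Σ Nₕp̂ₕ = 3363.722 + 3680.1 + 2572.752 + 1263.528 + 2974.306 = 13854.408.
13854.408 / 26698 = 0.51893... → 0.519.

0.519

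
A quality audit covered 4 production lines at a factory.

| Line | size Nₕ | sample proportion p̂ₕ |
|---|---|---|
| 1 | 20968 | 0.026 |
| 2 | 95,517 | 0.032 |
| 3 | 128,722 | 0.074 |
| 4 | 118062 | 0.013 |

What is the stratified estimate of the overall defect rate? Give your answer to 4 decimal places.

0.0404

Wₕ = Nₕ/N with N = 363269: 0.0577, 0.2629, 0.3543, 0.3250.
p̂_st = 0.0577·0.026 + 0.2629·0.032 + 0.3543·0.074 + 0.3250·0.013 ≈ 0.040361... → 0.0404.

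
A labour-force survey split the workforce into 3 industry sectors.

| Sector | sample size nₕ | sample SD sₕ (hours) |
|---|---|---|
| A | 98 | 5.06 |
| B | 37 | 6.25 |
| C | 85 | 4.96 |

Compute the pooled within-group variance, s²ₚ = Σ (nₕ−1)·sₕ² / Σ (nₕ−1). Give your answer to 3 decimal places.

27.449

A: (98−1)·5.06² = 97·25.6036 = 2483.5492
B: (37−1)·6.25² = 36·39.0625 = 1406.25
C: (85−1)·4.96² = 84·24.6016 = 2066.5344
Numerator = 5956.3336; denominator = Σ(nₕ−1) = 217.
s²ₚ = 5956.3336/217 = 27.44854... → 27.449.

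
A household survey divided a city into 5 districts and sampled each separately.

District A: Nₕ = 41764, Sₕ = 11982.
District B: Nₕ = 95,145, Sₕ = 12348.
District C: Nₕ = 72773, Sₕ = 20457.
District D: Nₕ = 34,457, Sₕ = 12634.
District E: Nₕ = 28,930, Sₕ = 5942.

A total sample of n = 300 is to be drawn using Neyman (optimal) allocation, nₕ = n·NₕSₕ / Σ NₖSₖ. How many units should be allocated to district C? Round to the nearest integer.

Σ NₕSₕ = 41764·11982 + 95145·12348 + 72773·20457 + 34457·12634 + 28930·5942 = 3771215767.
Share for C: 1488717261/3771215767 = 0.39476.
n_C = 300 × 0.39476 = 118.427... → 118.

118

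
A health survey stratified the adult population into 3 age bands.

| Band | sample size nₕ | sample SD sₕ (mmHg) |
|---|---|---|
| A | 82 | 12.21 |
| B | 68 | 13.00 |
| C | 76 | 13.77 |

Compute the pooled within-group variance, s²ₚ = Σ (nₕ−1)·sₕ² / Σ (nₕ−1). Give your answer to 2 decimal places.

A: (82−1)·12.21² = 81·149.0841 = 12075.8121
B: (68−1)·13.00² = 67·169 = 11323
C: (76−1)·13.77² = 75·189.6129 = 14220.9675
Numerator = 37619.7796; denominator = Σ(nₕ−1) = 223.
s²ₚ = 37619.7796/223 = 168.6986... → 168.70.

168.70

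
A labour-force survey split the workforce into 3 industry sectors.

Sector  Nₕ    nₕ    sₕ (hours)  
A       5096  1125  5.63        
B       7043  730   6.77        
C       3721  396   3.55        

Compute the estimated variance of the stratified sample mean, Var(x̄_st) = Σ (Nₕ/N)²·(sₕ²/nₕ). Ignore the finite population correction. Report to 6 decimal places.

N = 15860. Term for each stratum: Wₕ²sₕ²/nₕ.
Var(x̄_st) = 0.002908819 + 0.012381221 + 0.001751760 = 0.017041800 → 0.017042.

0.017042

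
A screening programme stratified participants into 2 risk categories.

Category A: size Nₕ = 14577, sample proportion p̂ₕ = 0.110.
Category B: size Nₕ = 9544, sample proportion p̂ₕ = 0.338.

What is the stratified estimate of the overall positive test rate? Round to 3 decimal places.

Wₕ = Nₕ/N with N = 24121: 0.6043, 0.3957.
p̂_st = 0.6043·0.110 + 0.3957·0.338 ≈ 0.20021... → 0.200.

0.200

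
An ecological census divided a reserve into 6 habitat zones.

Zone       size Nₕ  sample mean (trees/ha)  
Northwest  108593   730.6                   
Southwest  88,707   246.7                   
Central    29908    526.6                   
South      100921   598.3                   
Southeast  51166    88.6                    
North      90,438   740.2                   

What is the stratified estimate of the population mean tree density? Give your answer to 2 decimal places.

x̄_st = (Σ Nₕx̄ₕ) / (Σ Nₕ) = (108593·730.6 + 88707·246.7 + 29908·526.6 + 100921·598.3 + 51166·88.6 + 90438·740.2) / 469733
= 248828165 / 469733 = 529.7226... → 529.72.

529.72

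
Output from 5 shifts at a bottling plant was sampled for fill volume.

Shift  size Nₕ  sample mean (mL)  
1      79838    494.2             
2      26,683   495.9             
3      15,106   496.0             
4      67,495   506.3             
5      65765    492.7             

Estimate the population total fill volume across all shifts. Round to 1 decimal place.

Population total = Σ Nₕ·x̄ₕ (each stratum's size times its mean).
79838·494.2 + 26683·495.9 + 15106·496.0 + 67495·506.3 + 65765·492.7 = 39455939.6 + 13232099.7 + 7492576 + 34172718.5 + 32402415.5 = 126755749.3.

126755749.3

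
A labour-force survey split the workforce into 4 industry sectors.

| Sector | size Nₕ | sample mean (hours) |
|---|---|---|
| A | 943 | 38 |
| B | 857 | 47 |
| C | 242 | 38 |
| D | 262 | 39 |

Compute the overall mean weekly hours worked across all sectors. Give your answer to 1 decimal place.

N = 2304; weights Wₕ = Nₕ/N = (0.4093, 0.3720, 0.1050, 0.1137).
x̄_st = Σ Wₕ·x̄ₕ = 0.4093·38 + 0.3720·47 + 0.1050·38 + 0.1137·39 ≈ 41.461...
→ 41.5.

41.5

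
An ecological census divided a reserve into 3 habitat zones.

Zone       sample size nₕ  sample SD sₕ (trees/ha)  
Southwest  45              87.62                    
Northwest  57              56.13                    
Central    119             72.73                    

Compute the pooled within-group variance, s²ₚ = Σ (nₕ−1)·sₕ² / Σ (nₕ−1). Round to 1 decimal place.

5222.1

Southwest: (45−1)·87.62² = 44·7677.2644 = 337799.6336
Northwest: (57−1)·56.13² = 56·3150.5769 = 176432.3064
Central: (119−1)·72.73² = 118·5289.6529 = 624179.0422
Numerator = 1138410.9822; denominator = Σ(nₕ−1) = 218.
s²ₚ = 1138410.9822/218 = 5222.069... → 5222.1.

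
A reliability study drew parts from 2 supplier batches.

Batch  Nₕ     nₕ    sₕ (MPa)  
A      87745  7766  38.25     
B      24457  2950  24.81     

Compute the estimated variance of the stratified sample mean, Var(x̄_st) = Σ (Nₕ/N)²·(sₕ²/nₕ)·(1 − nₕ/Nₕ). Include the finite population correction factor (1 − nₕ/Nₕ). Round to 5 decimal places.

N = 112202. Term for each stratum: Wₕ²sₕ²/nₕ·(1−nₕ/Nₕ).
Var(x̄_st) = 0.10501773 + 0.00871793 = 0.11373566 → 0.11374.

0.11374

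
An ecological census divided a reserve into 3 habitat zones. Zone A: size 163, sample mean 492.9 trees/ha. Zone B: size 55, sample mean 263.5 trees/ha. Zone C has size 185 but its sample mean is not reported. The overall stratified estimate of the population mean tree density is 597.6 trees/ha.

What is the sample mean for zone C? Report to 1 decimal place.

N = 163 + 55 + 185 = 403.
Overall total = μ·N = 597.6·403 = 240832.8.
Subtract the known strata: 163·492.9 + 55·263.5 = 94835.2.
Remaining total for zone C: 240832.8 − 94835.2 = 145997.6.
Divide by its size: 145997.6 / 185 = 789.176... → 789.2.

789.2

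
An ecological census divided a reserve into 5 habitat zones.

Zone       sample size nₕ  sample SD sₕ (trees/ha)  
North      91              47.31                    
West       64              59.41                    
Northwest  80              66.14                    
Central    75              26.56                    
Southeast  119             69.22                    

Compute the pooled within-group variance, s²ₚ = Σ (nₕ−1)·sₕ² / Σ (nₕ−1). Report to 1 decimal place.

North: (91−1)·47.31² = 90·2238.2361 = 201441.249
West: (64−1)·59.41² = 63·3529.5481 = 222361.5303
Northwest: (80−1)·66.14² = 79·4374.4996 = 345585.4684
Central: (75−1)·26.56² = 74·705.4336 = 52202.0864
Southeast: (119−1)·69.22² = 118·4791.4084 = 565386.1912
Numerator = 1386976.5253; denominator = Σ(nₕ−1) = 424.
s²ₚ = 1386976.5253/424 = 3271.171... → 3271.2.

3271.2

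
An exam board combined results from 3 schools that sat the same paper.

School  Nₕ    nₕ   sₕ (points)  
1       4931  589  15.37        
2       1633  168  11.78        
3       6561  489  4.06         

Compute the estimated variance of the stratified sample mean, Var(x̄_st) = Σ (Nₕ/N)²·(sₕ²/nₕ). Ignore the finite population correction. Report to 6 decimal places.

0.077821

N = 13125; Wₕ = Nₕ/N.
school 1: (4931/13125)²·15.37²/589 = 0.056611390
school 2: (1633/13125)²·11.78²/168 = 0.012786599
school 3: (6561/13125)²·4.06²/489 = 0.008423346
Sum = 0.077821336 → 0.077821.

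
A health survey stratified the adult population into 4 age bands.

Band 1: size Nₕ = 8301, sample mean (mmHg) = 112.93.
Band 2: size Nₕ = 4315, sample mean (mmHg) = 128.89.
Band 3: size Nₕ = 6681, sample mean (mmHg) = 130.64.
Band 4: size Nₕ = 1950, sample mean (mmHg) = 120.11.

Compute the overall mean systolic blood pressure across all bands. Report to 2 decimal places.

N = 8301 + 4315 + 6681 + 1950 = 21247.
Overall mean = Σ (Nₕ/N)·x̄ₕ — weight by population share, not a simple average.
Σ Nₕx̄ₕ = 8301·112.93 + 4315·128.89 + 6681·130.64 + 1950·120.11 = 937431.93 + 556160.35 + 872805.84 + 234214.5 = 2600612.62.
Divide by N: 2600612.62 / 21247 = 122.3991... → 122.40.

122.40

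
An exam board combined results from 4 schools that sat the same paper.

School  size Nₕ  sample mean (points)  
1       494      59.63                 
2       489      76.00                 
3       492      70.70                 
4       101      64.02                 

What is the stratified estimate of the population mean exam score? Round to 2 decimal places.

68.45

N = 1576; weights Wₕ = Nₕ/N = (0.3135, 0.3103, 0.3122, 0.0641).
x̄_st = Σ Wₕ·x̄ₕ = 0.3135·59.63 + 0.3103·76.00 + 0.3122·70.70 + 0.0641·64.02 ≈ 68.4465...
→ 68.45.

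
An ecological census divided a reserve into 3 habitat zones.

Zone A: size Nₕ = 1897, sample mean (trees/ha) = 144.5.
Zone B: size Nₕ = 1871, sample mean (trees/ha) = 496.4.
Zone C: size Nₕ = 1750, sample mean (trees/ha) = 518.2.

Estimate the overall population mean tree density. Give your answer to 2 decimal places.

382.34

N = 5518; weights Wₕ = Nₕ/N = (0.3438, 0.3391, 0.3171).
x̄_st = Σ Wₕ·x̄ₕ = 0.3438·144.5 + 0.3391·496.4 + 0.3171·518.2 ≈ 382.3362...
→ 382.34.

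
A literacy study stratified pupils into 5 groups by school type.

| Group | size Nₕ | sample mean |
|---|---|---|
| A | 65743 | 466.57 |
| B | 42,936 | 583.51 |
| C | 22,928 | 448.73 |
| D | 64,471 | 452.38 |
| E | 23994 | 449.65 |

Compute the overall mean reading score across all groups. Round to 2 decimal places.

481.52

N = 220072; weights Wₕ = Nₕ/N = (0.2987, 0.1951, 0.1042, 0.2930, 0.1090).
x̄_st = Σ Wₕ·x̄ₕ = 0.2987·466.57 + 0.1951·583.51 + 0.1042·448.73 + 0.2930·452.38 + 0.1090·449.65 ≈ 481.5246...
→ 481.52.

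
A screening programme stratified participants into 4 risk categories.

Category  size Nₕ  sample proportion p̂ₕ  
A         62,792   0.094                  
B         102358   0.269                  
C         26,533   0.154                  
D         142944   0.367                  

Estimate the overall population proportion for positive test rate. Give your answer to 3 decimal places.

Wₕ = Nₕ/N with N = 334627: 0.1876, 0.3059, 0.0793, 0.4272.
p̂_st = 0.1876·0.094 + 0.3059·0.269 + 0.0793·0.154 + 0.4272·0.367 ≈ 0.26891... → 0.269.

0.269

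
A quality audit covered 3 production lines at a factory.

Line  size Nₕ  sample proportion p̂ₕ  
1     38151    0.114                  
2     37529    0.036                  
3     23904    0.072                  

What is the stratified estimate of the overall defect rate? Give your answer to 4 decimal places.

0.0745

Wₕ = Nₕ/N with N = 99584: 0.3831, 0.3769, 0.2400.
p̂_st = 0.3831·0.114 + 0.3769·0.036 + 0.2400·0.072 ≈ 0.074523... → 0.0745.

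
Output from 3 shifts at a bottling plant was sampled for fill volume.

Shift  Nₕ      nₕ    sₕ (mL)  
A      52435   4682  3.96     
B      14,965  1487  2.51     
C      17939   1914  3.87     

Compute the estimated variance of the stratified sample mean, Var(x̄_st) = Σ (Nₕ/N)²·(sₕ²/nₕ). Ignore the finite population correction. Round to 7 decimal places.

N = 85339; Wₕ = Nₕ/N.
shift A: (52435/85339)²·3.96²/4682 = 0.0012644638
shift B: (14965/85339)²·2.51²/1487 = 0.0001302851
shift C: (17939/85339)²·3.87²/1914 = 0.0003457653
Sum = 0.0017405142 → 0.0017405.

0.0017405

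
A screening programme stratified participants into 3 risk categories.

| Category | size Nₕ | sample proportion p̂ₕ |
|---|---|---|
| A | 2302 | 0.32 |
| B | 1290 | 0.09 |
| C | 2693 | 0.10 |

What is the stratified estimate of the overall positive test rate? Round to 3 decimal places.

Wₕ = Nₕ/N with N = 6285: 0.3663, 0.2053, 0.4285.
p̂_st = 0.3663·0.32 + 0.2053·0.09 + 0.4285·0.10 ≈ 0.17853... → 0.179.

0.179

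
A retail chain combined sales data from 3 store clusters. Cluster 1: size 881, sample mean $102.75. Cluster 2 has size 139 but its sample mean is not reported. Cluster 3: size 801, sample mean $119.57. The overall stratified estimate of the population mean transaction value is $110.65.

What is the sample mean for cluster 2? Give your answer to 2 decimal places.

Σ Nₕx̄ₕ = N·μ, so 139·x̄_2 = 1821·110.65 − (881·102.75 + 801·119.57).
= 201493.65 − 186298.32 = 15195.33.
x̄_2 = 15195.33 / 139 = 109.3189... → 109.32.

109.32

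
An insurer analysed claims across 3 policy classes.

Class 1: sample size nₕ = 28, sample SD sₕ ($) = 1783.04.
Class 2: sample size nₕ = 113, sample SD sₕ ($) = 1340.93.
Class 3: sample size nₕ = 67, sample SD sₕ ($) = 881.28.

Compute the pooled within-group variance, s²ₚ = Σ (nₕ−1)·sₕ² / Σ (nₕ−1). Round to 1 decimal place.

Degrees of freedom: 27 + 112 + 66 = 205.
Σ(nₕ−1)sₕ² = 27·3179231.6416 + 112·1798093.2649 + 66·776654.4384 = 338484892.9264.
s²ₚ = 338484892.9264 / 205 = 1651145.819... → 1651145.8.

1651145.8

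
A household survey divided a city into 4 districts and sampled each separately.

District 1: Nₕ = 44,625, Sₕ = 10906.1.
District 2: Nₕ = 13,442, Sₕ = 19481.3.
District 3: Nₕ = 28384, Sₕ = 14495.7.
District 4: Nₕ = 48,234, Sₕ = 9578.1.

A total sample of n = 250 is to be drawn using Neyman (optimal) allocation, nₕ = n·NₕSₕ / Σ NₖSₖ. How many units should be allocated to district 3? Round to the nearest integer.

Σ NₕSₕ = 44625·10906.1 + 13442·19481.3 + 28384·14495.7 + 48234·9578.1 = 1621988371.3.
Share for 3: 411445948.8/1621988371.3 = 0.25367.
n_3 = 250 × 0.25367 = 63.417... → 63.

63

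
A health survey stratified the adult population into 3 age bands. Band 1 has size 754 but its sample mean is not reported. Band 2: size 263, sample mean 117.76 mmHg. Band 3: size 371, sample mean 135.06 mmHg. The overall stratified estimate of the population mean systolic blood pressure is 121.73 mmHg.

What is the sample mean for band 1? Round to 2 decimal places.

116.56

N = 754 + 263 + 371 = 1388.
Overall total = μ·N = 121.73·1388 = 168961.24.
Subtract the known strata: 263·117.76 + 371·135.06 = 81078.14.
Remaining total for band 1: 168961.24 − 81078.14 = 87883.1.
Divide by its size: 87883.1 / 754 = 116.5558... → 116.56.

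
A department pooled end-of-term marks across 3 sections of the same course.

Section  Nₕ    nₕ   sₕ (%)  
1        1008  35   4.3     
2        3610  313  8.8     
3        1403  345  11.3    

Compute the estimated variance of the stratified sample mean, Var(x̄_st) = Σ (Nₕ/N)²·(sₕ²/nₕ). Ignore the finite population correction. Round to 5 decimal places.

0.12384

N = 6021; Wₕ = Nₕ/N.
section 1: (1008/6021)²·4.3²/35 = 0.01480651
section 2: (3610/6021)²·8.8²/313 = 0.08894021
section 3: (1403/6021)²·11.3²/345 = 0.02009629
Sum = 0.12384301 → 0.12384.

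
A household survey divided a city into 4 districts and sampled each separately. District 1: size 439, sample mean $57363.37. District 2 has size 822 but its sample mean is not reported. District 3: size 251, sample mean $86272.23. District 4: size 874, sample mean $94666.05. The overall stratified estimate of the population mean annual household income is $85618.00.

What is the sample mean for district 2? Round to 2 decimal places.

N = 439 + 822 + 251 + 874 = 2386.
Overall total = μ·N = 85618.00·2386 = 204284548.
Subtract the known strata: 439·57363.37 + 251·86272.23 + 874·94666.05 = 129574976.86.
Remaining total for district 2: 204284548 − 129574976.86 = 74709571.14.
Divide by its size: 74709571.14 / 822 = 90887.5561... → 90887.56.

90887.56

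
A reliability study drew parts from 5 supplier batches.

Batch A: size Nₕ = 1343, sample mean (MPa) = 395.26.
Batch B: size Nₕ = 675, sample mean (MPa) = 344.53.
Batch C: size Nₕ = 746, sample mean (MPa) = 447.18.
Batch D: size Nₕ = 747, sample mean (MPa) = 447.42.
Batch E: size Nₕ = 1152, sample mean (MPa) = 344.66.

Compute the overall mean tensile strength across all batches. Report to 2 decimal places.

392.08

N = 4663; weights Wₕ = Nₕ/N = (0.2880, 0.1448, 0.1600, 0.1602, 0.2471).
x̄_st = Σ Wₕ·x̄ₕ = 0.2880·395.26 + 0.1448·344.53 + 0.1600·447.18 + 0.1602·447.42 + 0.2471·344.66 ≈ 392.0779...
→ 392.08.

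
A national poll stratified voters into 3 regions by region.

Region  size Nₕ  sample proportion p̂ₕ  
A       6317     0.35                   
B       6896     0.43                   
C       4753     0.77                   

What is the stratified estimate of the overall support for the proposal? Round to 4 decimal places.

0.4918

Wₕ = Nₕ/N with N = 17966: 0.3516, 0.3838, 0.2646.
p̂_st = 0.3516·0.35 + 0.3838·0.43 + 0.2646·0.77 ≈ 0.491820... → 0.4918.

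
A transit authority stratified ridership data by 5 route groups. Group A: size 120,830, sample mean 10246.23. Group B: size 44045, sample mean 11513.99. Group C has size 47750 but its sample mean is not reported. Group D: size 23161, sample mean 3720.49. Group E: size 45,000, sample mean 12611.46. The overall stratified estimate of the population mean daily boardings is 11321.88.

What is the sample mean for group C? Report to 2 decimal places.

16338.30

N = 120830 + 44045 + 47750 + 23161 + 45000 = 280786.
Overall total = μ·N = 11321.88·280786 = 3179025397.68.
Subtract the known strata: 120830·10246.23 + 44045·11513.99 + 23161·3720.49 + 45000·12611.46 = 2398871629.34.
Remaining total for group C: 3179025397.68 − 2398871629.34 = 780153768.34.
Divide by its size: 780153768.34 / 47750 = 16338.2988... → 16338.30.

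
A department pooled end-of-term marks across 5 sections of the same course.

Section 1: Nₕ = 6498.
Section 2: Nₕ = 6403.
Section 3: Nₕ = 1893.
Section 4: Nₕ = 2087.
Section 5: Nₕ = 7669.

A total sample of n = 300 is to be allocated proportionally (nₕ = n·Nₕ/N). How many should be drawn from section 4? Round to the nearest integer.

26

N = 6498 + 6403 + 1893 + 2087 + 7669 = 24550.
n_4 = 300·2087/24550 = 25.503... → 26.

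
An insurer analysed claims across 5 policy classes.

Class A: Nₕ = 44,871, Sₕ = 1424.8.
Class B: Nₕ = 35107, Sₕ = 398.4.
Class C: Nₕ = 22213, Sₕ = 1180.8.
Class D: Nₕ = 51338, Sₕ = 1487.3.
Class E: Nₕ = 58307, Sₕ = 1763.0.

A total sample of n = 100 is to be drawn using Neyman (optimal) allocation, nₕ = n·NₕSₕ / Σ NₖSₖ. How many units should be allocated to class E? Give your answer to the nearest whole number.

36

Σ NₕSₕ = 44871·1424.8 + 35107·398.4 + 22213·1180.8 + 51338·1487.3 + 58307·1763.0 = 283298188.4.
Share for E: 102795241/283298188.4 = 0.36285.
n_E = 100 × 0.36285 = 36.285... → 36.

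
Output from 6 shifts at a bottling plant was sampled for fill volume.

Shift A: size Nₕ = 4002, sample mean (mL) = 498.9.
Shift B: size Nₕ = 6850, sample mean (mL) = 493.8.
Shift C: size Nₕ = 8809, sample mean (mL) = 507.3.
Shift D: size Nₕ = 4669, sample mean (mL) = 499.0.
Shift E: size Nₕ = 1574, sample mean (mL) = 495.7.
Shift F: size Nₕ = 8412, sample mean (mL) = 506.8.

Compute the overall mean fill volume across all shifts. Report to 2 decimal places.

501.84

x̄_st = (Σ Nₕx̄ₕ) / (Σ Nₕ) = (4002·498.9 + 6850·493.8 + 8809·507.3 + 4669·499.0 + 1574·495.7 + 8412·506.8) / 34316
= 17221197.9 / 34316 = 501.8416... → 501.84.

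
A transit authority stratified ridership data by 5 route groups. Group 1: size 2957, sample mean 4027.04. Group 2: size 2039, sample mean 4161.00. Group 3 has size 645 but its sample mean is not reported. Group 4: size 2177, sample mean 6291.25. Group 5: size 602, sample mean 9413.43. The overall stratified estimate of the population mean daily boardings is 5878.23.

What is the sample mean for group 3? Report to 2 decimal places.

Σ Nₕx̄ₕ = N·μ, so 645·x̄_3 = 8420·5878.23 − (2957·4027.04 + 2039·4161.00 + 2177·6291.25 + 602·9413.43).
= 49494696.6 − 39755172.39 = 9739524.21.
x̄_3 = 9739524.21 / 645 = 15100.0375... → 15100.04.

15100.04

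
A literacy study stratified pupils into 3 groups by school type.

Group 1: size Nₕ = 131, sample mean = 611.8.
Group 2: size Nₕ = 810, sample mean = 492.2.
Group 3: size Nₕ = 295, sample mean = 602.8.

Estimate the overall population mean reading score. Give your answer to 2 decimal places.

N = 131 + 810 + 295 = 1236.
Weight each subgroup mean by Nₕ/N and sum.
Σ Nₕx̄ₕ = 131·611.8 + 810·492.2 + 295·602.8 = 80145.8 + 398682 + 177826 = 656653.8.
Divide by N: 656653.8 / 1236 = 531.2733... → 531.27.

531.27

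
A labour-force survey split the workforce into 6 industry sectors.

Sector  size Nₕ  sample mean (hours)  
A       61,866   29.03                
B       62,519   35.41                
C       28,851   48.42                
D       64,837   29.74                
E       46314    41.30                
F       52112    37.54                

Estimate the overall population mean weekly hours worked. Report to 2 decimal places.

35.40

N = 61866 + 62519 + 28851 + 64837 + 46314 + 52112 = 316499.
Overall mean = Σ (Nₕ/N)·x̄ₕ — weight by population share, not a simple average.
Σ Nₕx̄ₕ = 61866·29.03 + 62519·35.41 + 28851·48.42 + 64837·29.74 + 46314·41.30 + 52112·37.54 = 1795969.98 + 2213797.79 + 1396965.42 + 1928252.38 + 1912768.2 + 1956284.48 = 11204038.25.
Divide by N: 11204038.25 / 316499 = 35.3999... → 35.40.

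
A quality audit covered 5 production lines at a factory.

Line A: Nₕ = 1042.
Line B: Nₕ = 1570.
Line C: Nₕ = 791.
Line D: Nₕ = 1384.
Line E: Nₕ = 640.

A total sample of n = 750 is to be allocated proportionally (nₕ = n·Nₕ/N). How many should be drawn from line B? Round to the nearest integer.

Share of line B = 1570/5427 = 0.28929.
Allocate 750 × 0.28929 = 216.971... → 217.

217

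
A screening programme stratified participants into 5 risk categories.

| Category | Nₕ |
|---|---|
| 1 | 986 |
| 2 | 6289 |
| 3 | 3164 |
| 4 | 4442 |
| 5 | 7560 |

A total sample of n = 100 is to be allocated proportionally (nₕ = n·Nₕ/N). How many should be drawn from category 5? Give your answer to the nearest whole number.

Share of category 5 = 7560/22441 = 0.33688.
Allocate 100 × 0.33688 = 33.688... → 34.

34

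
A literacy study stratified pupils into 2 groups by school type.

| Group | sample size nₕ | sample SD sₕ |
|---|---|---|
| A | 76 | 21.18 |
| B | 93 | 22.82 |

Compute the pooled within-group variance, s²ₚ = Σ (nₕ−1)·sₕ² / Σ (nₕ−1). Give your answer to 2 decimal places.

488.35

Degrees of freedom: 75 + 92 = 167.
Σ(nₕ−1)sₕ² = 75·448.5924 + 92·520.7524 = 81553.6508.
s²ₚ = 81553.6508 / 167 = 488.3452... → 488.35.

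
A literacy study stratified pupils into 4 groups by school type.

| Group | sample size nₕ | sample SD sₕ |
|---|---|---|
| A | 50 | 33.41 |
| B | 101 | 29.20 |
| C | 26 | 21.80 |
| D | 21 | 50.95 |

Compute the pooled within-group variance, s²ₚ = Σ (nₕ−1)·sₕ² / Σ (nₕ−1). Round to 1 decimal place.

1050.3

Degrees of freedom: 49 + 100 + 25 + 20 = 194.
Σ(nₕ−1)sₕ² = 49·1116.2281 + 100·852.64 + 25·475.24 + 20·2595.9025 = 203758.2269.
s²ₚ = 203758.2269 / 194 = 1050.300... → 1050.3.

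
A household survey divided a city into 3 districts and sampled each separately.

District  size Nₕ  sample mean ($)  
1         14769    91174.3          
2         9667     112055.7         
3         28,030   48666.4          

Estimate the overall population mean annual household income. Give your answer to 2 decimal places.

N = 14769 + 9667 + 28030 = 52466.
The stratified mean weights each stratum mean by its population share Nₕ/N.
Σ Nₕx̄ₕ = 14769·91174.3 + 9667·112055.7 + 28030·48666.4 = 1346553236.7 + 1083242451.9 + 1364119192 = 3793914880.6.
Divide by N: 3793914880.6 / 52466 = 72311.8759... → 72311.88.

72311.88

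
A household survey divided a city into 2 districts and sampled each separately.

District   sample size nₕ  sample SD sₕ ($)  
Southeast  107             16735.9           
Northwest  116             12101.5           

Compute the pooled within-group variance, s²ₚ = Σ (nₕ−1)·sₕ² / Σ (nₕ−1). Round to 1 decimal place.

210547066.7

Southeast: (107−1)·16735.9² = 106·280090348.81 = 29689576973.86
Northwest: (116−1)·12101.5² = 115·146446302.25 = 16841324758.75
Numerator = 46530901732.61; denominator = Σ(nₕ−1) = 221.
s²ₚ = 46530901732.61/221 = 210547066.663... → 210547066.7.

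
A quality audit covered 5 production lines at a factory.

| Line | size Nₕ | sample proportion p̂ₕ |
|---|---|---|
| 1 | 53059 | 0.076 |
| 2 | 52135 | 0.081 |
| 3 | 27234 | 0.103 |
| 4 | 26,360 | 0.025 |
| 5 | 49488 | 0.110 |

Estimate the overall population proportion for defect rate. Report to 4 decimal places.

Wₕ = Nₕ/N with N = 208276: 0.2548, 0.2503, 0.1308, 0.1266, 0.2376.
p̂_st = 0.2548·0.076 + 0.2503·0.081 + 0.1308·0.103 + 0.1266·0.025 + 0.2376·0.110 ≈ 0.082406... → 0.0824.

0.0824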